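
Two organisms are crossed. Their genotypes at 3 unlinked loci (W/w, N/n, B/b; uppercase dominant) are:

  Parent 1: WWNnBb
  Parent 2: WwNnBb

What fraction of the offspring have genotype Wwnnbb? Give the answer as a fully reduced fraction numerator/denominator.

P(Wwnnbb) = 1/32

WWNnBb gametes: WNB×2, WNb×2, WnB×2, Wnb×2
WwNnBb gametes: WNB×1, WNb×1, WnB×1, Wnb×1, wNB×1, wNb×1, wnB×1, wnb×1
WWNnBb×WwNnBb grid (8·8=64): WWNNBB=2 WWNNBb=4 WWNNbb=2 WWNnBB=4 WWNnBb=8 WWNnbb=4 WWnnBB=2 WWnnBb=4 WWnnbb=2 WwNNBB=2 WwNNBb=4 WwNNbb=2 WwNnBB=4 WwNnBb=8 WwNnbb=4 WwnnBB=2 WwnnBb=4 Wwnnbb=2
Wwnnbb hits 2/64; gcd=2; 2÷2/64÷2 = 1/32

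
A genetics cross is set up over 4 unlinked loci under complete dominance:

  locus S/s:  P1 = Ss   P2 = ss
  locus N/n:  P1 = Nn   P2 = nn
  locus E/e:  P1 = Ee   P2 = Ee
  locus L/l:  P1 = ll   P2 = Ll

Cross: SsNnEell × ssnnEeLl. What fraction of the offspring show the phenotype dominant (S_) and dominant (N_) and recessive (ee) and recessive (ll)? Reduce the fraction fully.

SsNnEell gametes: SNEl×2, SNel×2, SnEl×2, Snel×2, sNEl×2, sNel×2, snEl×2, snel×2
ssnnEeLl gametes: snEL×4, snEl×4, sneL×4, snel×4
SsNnEell×ssnnEeLl grid (16·16=256): SsNnEELl=8 SsNnEEll=8 SsNnEeLl=16 SsNnEell=16 SsNneeLl=8 SsNneell=8 SsnnEELl=8 SsnnEEll=8 SsnnEeLl=16 SsnnEell=16 SsnneeLl=8 Ssnneell=8 ssNnEELl=8 ssNnEEll=8 ssNnEeLl=16 ssNnEell=16 ssNneeLl=8 ssNneell=8 ssnnEELl=8 ssnnEEll=8 ssnnEeLl=16 ssnnEell=16 ssnneeLl=8 ssnneell=8
S_ N_ ee ll hits 8/256; gcd=8; 8÷8/256÷8 = 1/32

P(S_ N_ ee ll) = 1/32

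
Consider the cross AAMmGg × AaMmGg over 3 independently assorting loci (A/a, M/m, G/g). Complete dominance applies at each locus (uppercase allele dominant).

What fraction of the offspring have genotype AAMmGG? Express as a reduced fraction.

AAMmGg gametes: AMG×2, AMg×2, AmG×2, Amg×2
AaMmGg gametes: AMG×1, AMg×1, AmG×1, Amg×1, aMG×1, aMg×1, amG×1, amg×1
AAMmGg×AaMmGg grid (8·8=64): AAMMGG=2 AAMMGg=4 AAMMgg=2 AAMmGG=4 AAMmGg=8 AAMmgg=4 AAmmGG=2 AAmmGg=4 AAmmgg=2 AaMMGG=2 AaMMGg=4 AaMMgg=2 AaMmGG=4 AaMmGg=8 AaMmgg=4 AammGG=2 AammGg=4 Aammgg=2
AAMmGG hits 4/64; gcd=4; 4÷4/64÷4 = 1/16

P(AAMmGG) = 1/16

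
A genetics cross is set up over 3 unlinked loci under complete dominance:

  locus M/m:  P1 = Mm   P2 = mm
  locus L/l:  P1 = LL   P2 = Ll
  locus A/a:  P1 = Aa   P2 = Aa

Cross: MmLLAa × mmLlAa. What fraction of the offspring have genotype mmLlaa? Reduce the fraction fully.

P(mmLlaa) = 1/16

MmLLAa gametes: MLA×2, MLa×2, mLA×2, mLa×2
mmLlAa gametes: mLA×2, mLa×2, mlA×2, mla×2
MmLLAa×mmLlAa grid (8·8=64): MmLLAA=4 MmLLAa=8 MmLLaa=4 MmLlAA=4 MmLlAa=8 MmLlaa=4 mmLLAA=4 mmLLAa=8 mmLLaa=4 mmLlAA=4 mmLlAa=8 mmLlaa=4
mmLlaa hits 4/64; gcd=4; 4÷4/64÷4 = 1/16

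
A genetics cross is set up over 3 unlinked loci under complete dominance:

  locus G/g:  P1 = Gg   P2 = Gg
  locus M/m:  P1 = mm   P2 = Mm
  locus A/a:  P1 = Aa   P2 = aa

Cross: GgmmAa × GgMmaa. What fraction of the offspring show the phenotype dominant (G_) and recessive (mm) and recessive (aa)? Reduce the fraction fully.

GgmmAa gametes: GmA×2, Gma×2, gmA×2, gma×2
GgMmaa gametes: GMa×2, Gma×2, gMa×2, gma×2
GgmmAa×GgMmaa grid (8·8=64): GGMmAa=4 GGMmaa=4 GGmmAa=4 GGmmaa=4 GgMmAa=8 GgMmaa=8 GgmmAa=8 Ggmmaa=8 ggMmAa=4 ggMmaa=4 ggmmAa=4 ggmmaa=4
G_ mm aa hits 12/64; gcd=4; 12÷4/64÷4 = 3/16

P(G_ mm aa) = 3/16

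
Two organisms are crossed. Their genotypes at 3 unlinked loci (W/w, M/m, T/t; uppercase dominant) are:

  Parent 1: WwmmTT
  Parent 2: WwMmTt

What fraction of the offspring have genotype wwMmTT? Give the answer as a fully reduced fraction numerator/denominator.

WwmmTT gametes: WmT×4, wmT×4
WwMmTt gametes: WMT×1, WMt×1, WmT×1, Wmt×1, wMT×1, wMt×1, wmT×1, wmt×1
WwmmTT×WwMmTt grid (8·8=64): WWMmTT=4 WWMmTt=4 WWmmTT=4 WWmmTt=4 WwMmTT=8 WwMmTt=8 WwmmTT=8 WwmmTt=8 wwMmTT=4 wwMmTt=4 wwmmTT=4 wwmmTt=4
wwMmTT hits 4/64; gcd=4; 4÷4/64÷4 = 1/16

P(wwMmTT) = 1/16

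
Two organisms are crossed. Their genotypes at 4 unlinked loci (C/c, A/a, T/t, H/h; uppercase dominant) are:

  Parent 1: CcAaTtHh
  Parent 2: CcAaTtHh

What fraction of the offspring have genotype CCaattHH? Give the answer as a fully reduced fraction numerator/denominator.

CcAaTtHh gametes: CATH×1, CATh×1, CAtH×1, CAth×1, CaTH×1, CaTh×1, CatH×1, Cath×1, cATH×1, cATh×1, cAtH×1, cAth×1, caTH×1, caTh×1, catH×1, cath×1
CcAaTtHh gametes: CATH×1, CATh×1, CAtH×1, CAth×1, CaTH×1, CaTh×1, CatH×1, Cath×1, cATH×1, cATh×1, cAtH×1, cAth×1, caTH×1, caTh×1, catH×1, cath×1
CcAaTtHh×CcAaTtHh grid (16·16=256): CCAATTHH=1 CCAATTHh=2 CCAATThh=1 CCAATtHH=2 CCAATtHh=4 CCAATthh=2 CCAAttHH=1 CCAAttHh=2 CCAAtthh=1 CCAaTTHH=2 CCAaTTHh=4 CCAaTThh=2 CCAaTtHH=4 CCAaTtHh=8 CCAaTthh=4 CCAattHH=2 CCAattHh=4 CCAatthh=2 CCaaTTHH=1 CCaaTTHh=2 CCaaTThh=1 CCaaTtHH=2 CCaaTtHh=4 CCaaTthh=2 CCaattHH=1 CCaattHh=2 CCaatthh=1 CcAATTHH=2 CcAATTHh=4 CcAATThh=2 CcAATtHH=4 CcAATtHh=8 CcAATthh=4 CcAAttHH=2 CcAAttHh=4 CcAAtthh=2 CcAaTTHH=4 CcAaTTHh=8 CcAaTThh=4 CcAaTtHH=8 CcAaTtHh=16 CcAaTthh=8 CcAattHH=4 CcAattHh=8 CcAatthh=4 CcaaTTHH=2 CcaaTTHh=4 CcaaTThh=2 CcaaTtHH=4 CcaaTtHh=8 CcaaTthh=4 CcaattHH=2 CcaattHh=4 Ccaatthh=2 ccAATTHH=1 ccAATTHh=2 ccAATThh=1 ccAATtHH=2 ccAATtHh=4 ccAATthh=2 ccAAttHH=1 ccAAttHh=2 ccAAtthh=1 ccAaTTHH=2 ccAaTTHh=4 ccAaTThh=2 ccAaTtHH=4 ccAaTtHh=8 ccAaTthh=4 ccAattHH=2 ccAattHh=4 ccAatthh=2 ccaaTTHH=1 ccaaTTHh=2 ccaaTThh=1 ccaaTtHH=2 ccaaTtHh=4 ccaaTthh=2 ccaattHH=1 ccaattHh=2 ccaatthh=1
CCaattHH hits 1/256; gcd=1; 1÷1/256÷1 = 1/256

P(CCaattHH) = 1/256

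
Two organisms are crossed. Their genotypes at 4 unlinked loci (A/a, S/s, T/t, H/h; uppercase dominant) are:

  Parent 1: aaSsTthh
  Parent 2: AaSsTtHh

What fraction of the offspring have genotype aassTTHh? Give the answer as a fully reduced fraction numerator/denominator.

P(aassTTHh) = 1/64

aaSsTthh gametes: aSTh×4, aSth×4, asTh×4, asth×4
AaSsTtHh gametes: ASTH×1, ASTh×1, AStH×1, ASth×1, AsTH×1, AsTh×1, AstH×1, Asth×1, aSTH×1, aSTh×1, aStH×1, aSth×1, asTH×1, asTh×1, astH×1, asth×1
aaSsTthh×AaSsTtHh grid (16·16=256): AaSSTTHh=4 AaSSTThh=4 AaSSTtHh=8 AaSSTthh=8 AaSSttHh=4 AaSStthh=4 AaSsTTHh=8 AaSsTThh=8 AaSsTtHh=16 AaSsTthh=16 AaSsttHh=8 AaSstthh=8 AassTTHh=4 AassTThh=4 AassTtHh=8 AassTthh=8 AassttHh=4 Aasstthh=4 aaSSTTHh=4 aaSSTThh=4 aaSSTtHh=8 aaSSTthh=8 aaSSttHh=4 aaSStthh=4 aaSsTTHh=8 aaSsTThh=8 aaSsTtHh=16 aaSsTthh=16 aaSsttHh=8 aaSstthh=8 aassTTHh=4 aassTThh=4 aassTtHh=8 aassTthh=8 aassttHh=4 aasstthh=4
aassTTHh hits 4/256; gcd=4; 4÷4/256÷4 = 1/64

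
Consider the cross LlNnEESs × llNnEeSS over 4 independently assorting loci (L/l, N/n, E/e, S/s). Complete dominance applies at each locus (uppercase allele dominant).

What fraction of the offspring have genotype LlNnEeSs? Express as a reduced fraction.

LlNnEESs gametes: LNES×2, LNEs×2, LnES×2, LnEs×2, lNES×2, lNEs×2, lnES×2, lnEs×2
llNnEeSS gametes: lNES×4, lNeS×4, lnES×4, lneS×4
LlNnEESs×llNnEeSS grid (16·16=256): LlNNEESS=8 LlNNEESs=8 LlNNEeSS=8 LlNNEeSs=8 LlNnEESS=16 LlNnEESs=16 LlNnEeSS=16 LlNnEeSs=16 LlnnEESS=8 LlnnEESs=8 LlnnEeSS=8 LlnnEeSs=8 llNNEESS=8 llNNEESs=8 llNNEeSS=8 llNNEeSs=8 llNnEESS=16 llNnEESs=16 llNnEeSS=16 llNnEeSs=16 llnnEESS=8 llnnEESs=8 llnnEeSS=8 llnnEeSs=8
LlNnEeSs hits 16/256; gcd=16; 16÷16/256÷16 = 1/16

P(LlNnEeSs) = 1/16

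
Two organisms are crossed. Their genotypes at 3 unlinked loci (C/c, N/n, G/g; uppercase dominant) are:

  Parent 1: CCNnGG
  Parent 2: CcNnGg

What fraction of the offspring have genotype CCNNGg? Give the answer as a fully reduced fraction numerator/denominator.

CCNnGG gametes: CNG×4, CnG×4
CcNnGg gametes: CNG×1, CNg×1, CnG×1, Cng×1, cNG×1, cNg×1, cnG×1, cng×1
CCNnGG×CcNnGg grid (8·8=64): CCNNGG=4 CCNNGg=4 CCNnGG=8 CCNnGg=8 CCnnGG=4 CCnnGg=4 CcNNGG=4 CcNNGg=4 CcNnGG=8 CcNnGg=8 CcnnGG=4 CcnnGg=4
CCNNGg hits 4/64; gcd=4; 4÷4/64÷4 = 1/16

P(CCNNGg) = 1/16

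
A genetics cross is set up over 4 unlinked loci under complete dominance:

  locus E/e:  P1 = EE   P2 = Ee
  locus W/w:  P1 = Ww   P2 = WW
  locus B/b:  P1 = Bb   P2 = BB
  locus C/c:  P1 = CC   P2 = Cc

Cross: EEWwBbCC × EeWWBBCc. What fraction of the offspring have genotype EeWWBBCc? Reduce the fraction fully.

P(EeWWBBCc) = 1/16

EEWwBbCC gametes: EWBC×4, EWbC×4, EwBC×4, EwbC×4
EeWWBBCc gametes: EWBC×4, EWBc×4, eWBC×4, eWBc×4
EEWwBbCC×EeWWBBCc grid (16·16=256): EEWWBBCC=16 EEWWBBCc=16 EEWWBbCC=16 EEWWBbCc=16 EEWwBBCC=16 EEWwBBCc=16 EEWwBbCC=16 EEWwBbCc=16 EeWWBBCC=16 EeWWBBCc=16 EeWWBbCC=16 EeWWBbCc=16 EeWwBBCC=16 EeWwBBCc=16 EeWwBbCC=16 EeWwBbCc=16
EeWWBBCc hits 16/256; gcd=16; 16÷16/256÷16 = 1/16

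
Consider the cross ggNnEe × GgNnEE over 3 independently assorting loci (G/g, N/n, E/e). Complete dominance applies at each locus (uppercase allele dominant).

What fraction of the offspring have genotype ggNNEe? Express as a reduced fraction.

ggNnEe gametes: gNE×2, gNe×2, gnE×2, gne×2
GgNnEE gametes: GNE×2, GnE×2, gNE×2, gnE×2
ggNnEe×GgNnEE grid (8·8=64): GgNNEE=4 GgNNEe=4 GgNnEE=8 GgNnEe=8 GgnnEE=4 GgnnEe=4 ggNNEE=4 ggNNEe=4 ggNnEE=8 ggNnEe=8 ggnnEE=4 ggnnEe=4
ggNNEe hits 4/64; gcd=4; 4÷4/64÷4 = 1/16

P(ggNNEe) = 1/16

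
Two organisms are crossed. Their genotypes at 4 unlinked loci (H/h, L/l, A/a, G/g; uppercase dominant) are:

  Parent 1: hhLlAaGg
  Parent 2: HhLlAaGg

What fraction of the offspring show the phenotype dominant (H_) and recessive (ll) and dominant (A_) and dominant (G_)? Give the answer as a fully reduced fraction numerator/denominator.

hhLlAaGg gametes: hLAG×2, hLAg×2, hLaG×2, hLag×2, hlAG×2, hlAg×2, hlaG×2, hlag×2
HhLlAaGg gametes: HLAG×1, HLAg×1, HLaG×1, HLag×1, HlAG×1, HlAg×1, HlaG×1, Hlag×1, hLAG×1, hLAg×1, hLaG×1, hLag×1, hlAG×1, hlAg×1, hlaG×1, hlag×1
hhLlAaGg×HhLlAaGg grid (16·16=256): HhLLAAGG=2 HhLLAAGg=4 HhLLAAgg=2 HhLLAaGG=4 HhLLAaGg=8 HhLLAagg=4 HhLLaaGG=2 HhLLaaGg=4 HhLLaagg=2 HhLlAAGG=4 HhLlAAGg=8 HhLlAAgg=4 HhLlAaGG=8 HhLlAaGg=16 HhLlAagg=8 HhLlaaGG=4 HhLlaaGg=8 HhLlaagg=4 HhllAAGG=2 HhllAAGg=4 HhllAAgg=2 HhllAaGG=4 HhllAaGg=8 HhllAagg=4 HhllaaGG=2 HhllaaGg=4 Hhllaagg=2 hhLLAAGG=2 hhLLAAGg=4 hhLLAAgg=2 hhLLAaGG=4 hhLLAaGg=8 hhLLAagg=4 hhLLaaGG=2 hhLLaaGg=4 hhLLaagg=2 hhLlAAGG=4 hhLlAAGg=8 hhLlAAgg=4 hhLlAaGG=8 hhLlAaGg=16 hhLlAagg=8 hhLlaaGG=4 hhLlaaGg=8 hhLlaagg=4 hhllAAGG=2 hhllAAGg=4 hhllAAgg=2 hhllAaGG=4 hhllAaGg=8 hhllAagg=4 hhllaaGG=2 hhllaaGg=4 hhllaagg=2
H_ ll A_ G_ hits 18/256; gcd=2; 18÷2/256÷2 = 9/128

P(H_ ll A_ G_) = 9/128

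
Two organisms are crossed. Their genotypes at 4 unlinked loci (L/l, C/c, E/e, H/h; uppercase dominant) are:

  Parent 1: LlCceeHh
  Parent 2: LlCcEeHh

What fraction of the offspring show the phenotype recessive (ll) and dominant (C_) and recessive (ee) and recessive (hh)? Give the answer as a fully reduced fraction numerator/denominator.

LlCceeHh gametes: LCeH×2, LCeh×2, LceH×2, Lceh×2, lCeH×2, lCeh×2, lceH×2, lceh×2
LlCcEeHh gametes: LCEH×1, LCEh×1, LCeH×1, LCeh×1, LcEH×1, LcEh×1, LceH×1, Lceh×1, lCEH×1, lCEh×1, lCeH×1, lCeh×1, lcEH×1, lcEh×1, lceH×1, lceh×1
LlCceeHh×LlCcEeHh grid (16·16=256): LLCCEeHH=2 LLCCEeHh=4 LLCCEehh=2 LLCCeeHH=2 LLCCeeHh=4 LLCCeehh=2 LLCcEeHH=4 LLCcEeHh=8 LLCcEehh=4 LLCceeHH=4 LLCceeHh=8 LLCceehh=4 LLccEeHH=2 LLccEeHh=4 LLccEehh=2 LLcceeHH=2 LLcceeHh=4 LLcceehh=2 LlCCEeHH=4 LlCCEeHh=8 LlCCEehh=4 LlCCeeHH=4 LlCCeeHh=8 LlCCeehh=4 LlCcEeHH=8 LlCcEeHh=16 LlCcEehh=8 LlCceeHH=8 LlCceeHh=16 LlCceehh=8 LlccEeHH=4 LlccEeHh=8 LlccEehh=4 LlcceeHH=4 LlcceeHh=8 Llcceehh=4 llCCEeHH=2 llCCEeHh=4 llCCEehh=2 llCCeeHH=2 llCCeeHh=4 llCCeehh=2 llCcEeHH=4 llCcEeHh=8 llCcEehh=4 llCceeHH=4 llCceeHh=8 llCceehh=4 llccEeHH=2 llccEeHh=4 llccEehh=2 llcceeHH=2 llcceeHh=4 llcceehh=2
ll C_ ee hh hits 6/256; gcd=2; 6÷2/256÷2 = 3/128

P(ll C_ ee hh) = 3/128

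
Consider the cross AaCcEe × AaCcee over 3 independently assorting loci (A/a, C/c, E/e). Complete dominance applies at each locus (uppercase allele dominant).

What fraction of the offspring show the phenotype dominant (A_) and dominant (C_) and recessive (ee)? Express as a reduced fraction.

AaCcEe gametes: ACE×1, ACe×1, AcE×1, Ace×1, aCE×1, aCe×1, acE×1, ace×1
AaCcee gametes: ACe×2, Ace×2, aCe×2, ace×2
AaCcEe×AaCcee grid (8·8=64): AACCEe=2 AACCee=2 AACcEe=4 AACcee=4 AAccEe=2 AAccee=2 AaCCEe=4 AaCCee=4 AaCcEe=8 AaCcee=8 AaccEe=4 Aaccee=4 aaCCEe=2 aaCCee=2 aaCcEe=4 aaCcee=4 aaccEe=2 aaccee=2
A_ C_ ee hits 18/64; gcd=2; 18÷2/64÷2 = 9/32

P(A_ C_ ee) = 9/32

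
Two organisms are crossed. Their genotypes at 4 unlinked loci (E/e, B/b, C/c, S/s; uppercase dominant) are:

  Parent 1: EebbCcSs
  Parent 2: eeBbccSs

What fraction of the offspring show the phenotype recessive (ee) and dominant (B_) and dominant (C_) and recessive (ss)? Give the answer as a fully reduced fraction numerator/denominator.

EebbCcSs gametes: EbCS×2, EbCs×2, EbcS×2, Ebcs×2, ebCS×2, ebCs×2, ebcS×2, ebcs×2
eeBbccSs gametes: eBcS×4, eBcs×4, ebcS×4, ebcs×4
EebbCcSs×eeBbccSs grid (16·16=256): EeBbCcSS=8 EeBbCcSs=16 EeBbCcss=8 EeBbccSS=8 EeBbccSs=16 EeBbccss=8 EebbCcSS=8 EebbCcSs=16 EebbCcss=8 EebbccSS=8 EebbccSs=16 Eebbccss=8 eeBbCcSS=8 eeBbCcSs=16 eeBbCcss=8 eeBbccSS=8 eeBbccSs=16 eeBbccss=8 eebbCcSS=8 eebbCcSs=16 eebbCcss=8 eebbccSS=8 eebbccSs=16 eebbccss=8
ee B_ C_ ss hits 8/256; gcd=8; 8÷8/256÷8 = 1/32

P(ee B_ C_ ss) = 1/32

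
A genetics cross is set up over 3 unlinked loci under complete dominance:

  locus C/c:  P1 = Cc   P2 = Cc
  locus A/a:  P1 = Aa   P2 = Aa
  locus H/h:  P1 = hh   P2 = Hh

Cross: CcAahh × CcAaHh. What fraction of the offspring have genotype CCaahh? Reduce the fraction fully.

P(CCaahh) = 1/32

CcAahh gametes: CAh×2, Cah×2, cAh×2, cah×2
CcAaHh gametes: CAH×1, CAh×1, CaH×1, Cah×1, cAH×1, cAh×1, caH×1, cah×1
CcAahh×CcAaHh grid (8·8=64): CCAAHh=2 CCAAhh=2 CCAaHh=4 CCAahh=4 CCaaHh=2 CCaahh=2 CcAAHh=4 CcAAhh=4 CcAaHh=8 CcAahh=8 CcaaHh=4 Ccaahh=4 ccAAHh=2 ccAAhh=2 ccAaHh=4 ccAahh=4 ccaaHh=2 ccaahh=2
CCaahh hits 2/64; gcd=2; 2÷2/64÷2 = 1/32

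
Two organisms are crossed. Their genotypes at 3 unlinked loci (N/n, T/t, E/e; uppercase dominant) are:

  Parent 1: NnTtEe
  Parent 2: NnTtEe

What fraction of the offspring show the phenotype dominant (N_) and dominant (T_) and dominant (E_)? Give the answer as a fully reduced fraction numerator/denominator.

P(N_ T_ E_) = 27/64

NnTtEe gametes: NTE×1, NTe×1, NtE×1, Nte×1, nTE×1, nTe×1, ntE×1, nte×1
NnTtEe gametes: NTE×1, NTe×1, NtE×1, Nte×1, nTE×1, nTe×1, ntE×1, nte×1
NnTtEe×NnTtEe grid (8·8=64): NNTTEE=1 NNTTEe=2 NNTTee=1 NNTtEE=2 NNTtEe=4 NNTtee=2 NNttEE=1 NNttEe=2 NNttee=1 NnTTEE=2 NnTTEe=4 NnTTee=2 NnTtEE=4 NnTtEe=8 NnTtee=4 NnttEE=2 NnttEe=4 Nnttee=2 nnTTEE=1 nnTTEe=2 nnTTee=1 nnTtEE=2 nnTtEe=4 nnTtee=2 nnttEE=1 nnttEe=2 nnttee=1
N_ T_ E_ hits 27/64; gcd=1; 27÷1/64÷1 = 27/64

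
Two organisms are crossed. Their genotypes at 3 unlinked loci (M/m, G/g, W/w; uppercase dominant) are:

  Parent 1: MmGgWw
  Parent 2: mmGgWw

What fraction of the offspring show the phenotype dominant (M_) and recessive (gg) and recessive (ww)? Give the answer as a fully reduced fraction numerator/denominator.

P(M_ gg ww) = 1/32

MmGgWw gametes: MGW×1, MGw×1, MgW×1, Mgw×1, mGW×1, mGw×1, mgW×1, mgw×1
mmGgWw gametes: mGW×2, mGw×2, mgW×2, mgw×2
MmGgWw×mmGgWw grid (8·8=64): MmGGWW=2 MmGGWw=4 MmGGww=2 MmGgWW=4 MmGgWw=8 MmGgww=4 MmggWW=2 MmggWw=4 Mmggww=2 mmGGWW=2 mmGGWw=4 mmGGww=2 mmGgWW=4 mmGgWw=8 mmGgww=4 mmggWW=2 mmggWw=4 mmggww=2
M_ gg ww hits 2/64; gcd=2; 2÷2/64÷2 = 1/32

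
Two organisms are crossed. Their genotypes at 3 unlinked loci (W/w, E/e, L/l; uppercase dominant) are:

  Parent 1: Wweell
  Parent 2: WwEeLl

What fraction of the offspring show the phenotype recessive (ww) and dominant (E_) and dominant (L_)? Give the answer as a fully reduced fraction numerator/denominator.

P(ww E_ L_) = 1/16

Wweell gametes: Wel×4, wel×4
WwEeLl gametes: WEL×1, WEl×1, WeL×1, Wel×1, wEL×1, wEl×1, weL×1, wel×1
Wweell×WwEeLl grid (8·8=64): WWEeLl=4 WWEell=4 WWeeLl=4 WWeell=4 WwEeLl=8 WwEell=8 WweeLl=8 Wweell=8 wwEeLl=4 wwEell=4 wweeLl=4 wweell=4
ww E_ L_ hits 4/64; gcd=4; 4÷4/64÷4 = 1/16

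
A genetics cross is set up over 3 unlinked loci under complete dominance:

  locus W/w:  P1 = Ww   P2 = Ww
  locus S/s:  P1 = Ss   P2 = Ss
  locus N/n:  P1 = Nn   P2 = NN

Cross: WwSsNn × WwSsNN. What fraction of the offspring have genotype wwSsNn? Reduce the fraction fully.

WwSsNn gametes: WSN×1, WSn×1, WsN×1, Wsn×1, wSN×1, wSn×1, wsN×1, wsn×1
WwSsNN gametes: WSN×2, WsN×2, wSN×2, wsN×2
WwSsNn×WwSsNN grid (8·8=64): WWSSNN=2 WWSSNn=2 WWSsNN=4 WWSsNn=4 WWssNN=2 WWssNn=2 WwSSNN=4 WwSSNn=4 WwSsNN=8 WwSsNn=8 WwssNN=4 WwssNn=4 wwSSNN=2 wwSSNn=2 wwSsNN=4 wwSsNn=4 wwssNN=2 wwssNn=2
wwSsNn hits 4/64; gcd=4; 4÷4/64÷4 = 1/16

P(wwSsNn) = 1/16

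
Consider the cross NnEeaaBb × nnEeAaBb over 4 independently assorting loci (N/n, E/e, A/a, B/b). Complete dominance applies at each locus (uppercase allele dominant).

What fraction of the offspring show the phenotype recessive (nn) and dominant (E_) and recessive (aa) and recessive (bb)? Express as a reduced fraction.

P(nn E_ aa bb) = 3/64

NnEeaaBb gametes: NEaB×2, NEab×2, NeaB×2, Neab×2, nEaB×2, nEab×2, neaB×2, neab×2
nnEeAaBb gametes: nEAB×2, nEAb×2, nEaB×2, nEab×2, neAB×2, neAb×2, neaB×2, neab×2
NnEeaaBb×nnEeAaBb grid (16·16=256): NnEEAaBB=4 NnEEAaBb=8 NnEEAabb=4 NnEEaaBB=4 NnEEaaBb=8 NnEEaabb=4 NnEeAaBB=8 NnEeAaBb=16 NnEeAabb=8 NnEeaaBB=8 NnEeaaBb=16 NnEeaabb=8 NneeAaBB=4 NneeAaBb=8 NneeAabb=4 NneeaaBB=4 NneeaaBb=8 Nneeaabb=4 nnEEAaBB=4 nnEEAaBb=8 nnEEAabb=4 nnEEaaBB=4 nnEEaaBb=8 nnEEaabb=4 nnEeAaBB=8 nnEeAaBb=16 nnEeAabb=8 nnEeaaBB=8 nnEeaaBb=16 nnEeaabb=8 nneeAaBB=4 nneeAaBb=8 nneeAabb=4 nneeaaBB=4 nneeaaBb=8 nneeaabb=4
nn E_ aa bb hits 12/256; gcd=4; 12÷4/256÷4 = 3/64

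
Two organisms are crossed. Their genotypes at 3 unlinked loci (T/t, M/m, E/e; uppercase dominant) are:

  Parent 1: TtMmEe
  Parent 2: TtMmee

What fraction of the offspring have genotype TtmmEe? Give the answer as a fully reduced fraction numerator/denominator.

TtMmEe gametes: TME×1, TMe×1, TmE×1, Tme×1, tME×1, tMe×1, tmE×1, tme×1
TtMmee gametes: TMe×2, Tme×2, tMe×2, tme×2
TtMmEe×TtMmee grid (8·8=64): TTMMEe=2 TTMMee=2 TTMmEe=4 TTMmee=4 TTmmEe=2 TTmmee=2 TtMMEe=4 TtMMee=4 TtMmEe=8 TtMmee=8 TtmmEe=4 Ttmmee=4 ttMMEe=2 ttMMee=2 ttMmEe=4 ttMmee=4 ttmmEe=2 ttmmee=2
TtmmEe hits 4/64; gcd=4; 4÷4/64÷4 = 1/16

P(TtmmEe) = 1/16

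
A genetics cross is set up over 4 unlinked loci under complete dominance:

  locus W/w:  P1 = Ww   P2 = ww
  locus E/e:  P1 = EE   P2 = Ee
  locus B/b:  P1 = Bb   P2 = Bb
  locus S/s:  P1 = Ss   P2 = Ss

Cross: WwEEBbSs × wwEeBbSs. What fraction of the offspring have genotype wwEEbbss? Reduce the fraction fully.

P(wwEEbbss) = 1/64

WwEEBbSs gametes: WEBS×2, WEBs×2, WEbS×2, WEbs×2, wEBS×2, wEBs×2, wEbS×2, wEbs×2
wwEeBbSs gametes: wEBS×2, wEBs×2, wEbS×2, wEbs×2, weBS×2, weBs×2, webS×2, webs×2
WwEEBbSs×wwEeBbSs grid (16·16=256): WwEEBBSS=4 WwEEBBSs=8 WwEEBBss=4 WwEEBbSS=8 WwEEBbSs=16 WwEEBbss=8 WwEEbbSS=4 WwEEbbSs=8 WwEEbbss=4 WwEeBBSS=4 WwEeBBSs=8 WwEeBBss=4 WwEeBbSS=8 WwEeBbSs=16 WwEeBbss=8 WwEebbSS=4 WwEebbSs=8 WwEebbss=4 wwEEBBSS=4 wwEEBBSs=8 wwEEBBss=4 wwEEBbSS=8 wwEEBbSs=16 wwEEBbss=8 wwEEbbSS=4 wwEEbbSs=8 wwEEbbss=4 wwEeBBSS=4 wwEeBBSs=8 wwEeBBss=4 wwEeBbSS=8 wwEeBbSs=16 wwEeBbss=8 wwEebbSS=4 wwEebbSs=8 wwEebbss=4
wwEEbbss hits 4/256; gcd=4; 4÷4/256÷4 = 1/64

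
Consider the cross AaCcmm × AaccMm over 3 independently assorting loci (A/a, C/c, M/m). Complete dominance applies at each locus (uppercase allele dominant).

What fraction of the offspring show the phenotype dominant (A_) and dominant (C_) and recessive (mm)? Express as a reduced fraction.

AaCcmm gametes: ACm×2, Acm×2, aCm×2, acm×2
AaccMm gametes: AcM×2, Acm×2, acM×2, acm×2
AaCcmm×AaccMm grid (8·8=64): AACcMm=4 AACcmm=4 AAccMm=4 AAccmm=4 AaCcMm=8 AaCcmm=8 AaccMm=8 Aaccmm=8 aaCcMm=4 aaCcmm=4 aaccMm=4 aaccmm=4
A_ C_ mm hits 12/64; gcd=4; 12÷4/64÷4 = 3/16

P(A_ C_ mm) = 3/16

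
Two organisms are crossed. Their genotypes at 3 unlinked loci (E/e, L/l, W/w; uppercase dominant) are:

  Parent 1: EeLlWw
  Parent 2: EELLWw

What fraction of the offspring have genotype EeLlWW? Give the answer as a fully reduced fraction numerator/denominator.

EeLlWw gametes: ELW×1, ELw×1, ElW×1, Elw×1, eLW×1, eLw×1, elW×1, elw×1
EELLWw gametes: ELW×4, ELw×4
EeLlWw×EELLWw grid (8·8=64): EELLWW=4 EELLWw=8 EELLww=4 EELlWW=4 EELlWw=8 EELlww=4 EeLLWW=4 EeLLWw=8 EeLLww=4 EeLlWW=4 EeLlWw=8 EeLlww=4
EeLlWW hits 4/64; gcd=4; 4÷4/64÷4 = 1/16

P(EeLlWW) = 1/16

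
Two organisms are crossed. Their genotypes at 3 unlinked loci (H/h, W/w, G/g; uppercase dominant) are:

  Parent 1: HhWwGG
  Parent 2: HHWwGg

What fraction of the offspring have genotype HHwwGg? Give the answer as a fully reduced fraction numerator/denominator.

P(HHwwGg) = 1/16

HhWwGG gametes: HWG×2, HwG×2, hWG×2, hwG×2
HHWwGg gametes: HWG×2, HWg×2, HwG×2, Hwg×2
HhWwGG×HHWwGg grid (8·8=64): HHWWGG=4 HHWWGg=4 HHWwGG=8 HHWwGg=8 HHwwGG=4 HHwwGg=4 HhWWGG=4 HhWWGg=4 HhWwGG=8 HhWwGg=8 HhwwGG=4 HhwwGg=4
HHwwGg hits 4/64; gcd=4; 4÷4/64÷4 = 1/16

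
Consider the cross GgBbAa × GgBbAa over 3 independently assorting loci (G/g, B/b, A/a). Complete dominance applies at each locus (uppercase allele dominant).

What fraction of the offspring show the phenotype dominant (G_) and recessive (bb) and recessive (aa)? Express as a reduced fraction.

GgBbAa gametes: GBA×1, GBa×1, GbA×1, Gba×1, gBA×1, gBa×1, gbA×1, gba×1
GgBbAa gametes: GBA×1, GBa×1, GbA×1, Gba×1, gBA×1, gBa×1, gbA×1, gba×1
GgBbAa×GgBbAa grid (8·8=64): GGBBAA=1 GGBBAa=2 GGBBaa=1 GGBbAA=2 GGBbAa=4 GGBbaa=2 GGbbAA=1 GGbbAa=2 GGbbaa=1 GgBBAA=2 GgBBAa=4 GgBBaa=2 GgBbAA=4 GgBbAa=8 GgBbaa=4 GgbbAA=2 GgbbAa=4 Ggbbaa=2 ggBBAA=1 ggBBAa=2 ggBBaa=1 ggBbAA=2 ggBbAa=4 ggBbaa=2 ggbbAA=1 ggbbAa=2 ggbbaa=1
G_ bb aa hits 3/64; gcd=1; 3÷1/64÷1 = 3/64

P(G_ bb aa) = 3/64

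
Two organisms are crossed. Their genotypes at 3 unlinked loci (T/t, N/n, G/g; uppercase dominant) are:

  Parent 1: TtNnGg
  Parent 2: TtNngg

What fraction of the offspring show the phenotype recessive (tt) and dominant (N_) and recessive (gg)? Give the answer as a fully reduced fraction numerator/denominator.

TtNnGg gametes: TNG×1, TNg×1, TnG×1, Tng×1, tNG×1, tNg×1, tnG×1, tng×1
TtNngg gametes: TNg×2, Tng×2, tNg×2, tng×2
TtNnGg×TtNngg grid (8·8=64): TTNNGg=2 TTNNgg=2 TTNnGg=4 TTNngg=4 TTnnGg=2 TTnngg=2 TtNNGg=4 TtNNgg=4 TtNnGg=8 TtNngg=8 TtnnGg=4 Ttnngg=4 ttNNGg=2 ttNNgg=2 ttNnGg=4 ttNngg=4 ttnnGg=2 ttnngg=2
tt N_ gg hits 6/64; gcd=2; 6÷2/64÷2 = 3/32

P(tt N_ gg) = 3/32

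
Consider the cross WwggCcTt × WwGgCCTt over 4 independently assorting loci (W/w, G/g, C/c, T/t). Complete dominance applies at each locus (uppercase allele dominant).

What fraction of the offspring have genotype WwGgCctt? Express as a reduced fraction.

WwggCcTt gametes: WgCT×2, WgCt×2, WgcT×2, Wgct×2, wgCT×2, wgCt×2, wgcT×2, wgct×2
WwGgCCTt gametes: WGCT×2, WGCt×2, WgCT×2, WgCt×2, wGCT×2, wGCt×2, wgCT×2, wgCt×2
WwggCcTt×WwGgCCTt grid (16·16=256): WWGgCCTT=4 WWGgCCTt=8 WWGgCCtt=4 WWGgCcTT=4 WWGgCcTt=8 WWGgCctt=4 WWggCCTT=4 WWggCCTt=8 WWggCCtt=4 WWggCcTT=4 WWggCcTt=8 WWggCctt=4 WwGgCCTT=8 WwGgCCTt=16 WwGgCCtt=8 WwGgCcTT=8 WwGgCcTt=16 WwGgCctt=8 WwggCCTT=8 WwggCCTt=16 WwggCCtt=8 WwggCcTT=8 WwggCcTt=16 WwggCctt=8 wwGgCCTT=4 wwGgCCTt=8 wwGgCCtt=4 wwGgCcTT=4 wwGgCcTt=8 wwGgCctt=4 wwggCCTT=4 wwggCCTt=8 wwggCCtt=4 wwggCcTT=4 wwggCcTt=8 wwggCctt=4
WwGgCctt hits 8/256; gcd=8; 8÷8/256÷8 = 1/32

P(WwGgCctt) = 1/32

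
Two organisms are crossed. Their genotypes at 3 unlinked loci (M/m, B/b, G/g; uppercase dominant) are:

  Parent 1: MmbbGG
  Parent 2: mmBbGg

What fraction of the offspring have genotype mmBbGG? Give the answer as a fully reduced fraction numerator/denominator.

MmbbGG gametes: MbG×4, mbG×4
mmBbGg gametes: mBG×2, mBg×2, mbG×2, mbg×2
MmbbGG×mmBbGg grid (8·8=64): MmBbGG=8 MmBbGg=8 MmbbGG=8 MmbbGg=8 mmBbGG=8 mmBbGg=8 mmbbGG=8 mmbbGg=8
mmBbGG hits 8/64; gcd=8; 8÷8/64÷8 = 1/8

P(mmBbGG) = 1/8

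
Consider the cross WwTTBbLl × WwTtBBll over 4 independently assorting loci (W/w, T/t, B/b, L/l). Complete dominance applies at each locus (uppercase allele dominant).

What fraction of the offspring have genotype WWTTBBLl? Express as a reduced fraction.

WwTTBbLl gametes: WTBL×2, WTBl×2, WTbL×2, WTbl×2, wTBL×2, wTBl×2, wTbL×2, wTbl×2
WwTtBBll gametes: WTBl×4, WtBl×4, wTBl×4, wtBl×4
WwTTBbLl×WwTtBBll grid (16·16=256): WWTTBBLl=8 WWTTBBll=8 WWTTBbLl=8 WWTTBbll=8 WWTtBBLl=8 WWTtBBll=8 WWTtBbLl=8 WWTtBbll=8 WwTTBBLl=16 WwTTBBll=16 WwTTBbLl=16 WwTTBbll=16 WwTtBBLl=16 WwTtBBll=16 WwTtBbLl=16 WwTtBbll=16 wwTTBBLl=8 wwTTBBll=8 wwTTBbLl=8 wwTTBbll=8 wwTtBBLl=8 wwTtBBll=8 wwTtBbLl=8 wwTtBbll=8
WWTTBBLl hits 8/256; gcd=8; 8÷8/256÷8 = 1/32

P(WWTTBBLl) = 1/32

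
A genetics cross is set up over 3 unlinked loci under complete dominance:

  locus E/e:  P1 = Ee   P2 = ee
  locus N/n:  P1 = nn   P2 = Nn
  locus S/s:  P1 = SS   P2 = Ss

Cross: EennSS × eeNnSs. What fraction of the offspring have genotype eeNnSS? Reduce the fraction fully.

P(eeNnSS) = 1/8

EennSS gametes: EnS×4, enS×4
eeNnSs gametes: eNS×2, eNs×2, enS×2, ens×2
EennSS×eeNnSs grid (8·8=64): EeNnSS=8 EeNnSs=8 EennSS=8 EennSs=8 eeNnSS=8 eeNnSs=8 eennSS=8 eennSs=8
eeNnSS hits 8/64; gcd=8; 8÷8/64÷8 = 1/8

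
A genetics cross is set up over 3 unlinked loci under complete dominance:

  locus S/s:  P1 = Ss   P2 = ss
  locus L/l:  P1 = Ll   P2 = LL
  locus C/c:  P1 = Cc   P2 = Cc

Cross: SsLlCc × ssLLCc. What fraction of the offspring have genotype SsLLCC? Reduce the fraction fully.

P(SsLLCC) = 1/16

SsLlCc gametes: SLC×1, SLc×1, SlC×1, Slc×1, sLC×1, sLc×1, slC×1, slc×1
ssLLCc gametes: sLC×4, sLc×4
SsLlCc×ssLLCc grid (8·8=64): SsLLCC=4 SsLLCc=8 SsLLcc=4 SsLlCC=4 SsLlCc=8 SsLlcc=4 ssLLCC=4 ssLLCc=8 ssLLcc=4 ssLlCC=4 ssLlCc=8 ssLlcc=4
SsLLCC hits 4/64; gcd=4; 4÷4/64÷4 = 1/16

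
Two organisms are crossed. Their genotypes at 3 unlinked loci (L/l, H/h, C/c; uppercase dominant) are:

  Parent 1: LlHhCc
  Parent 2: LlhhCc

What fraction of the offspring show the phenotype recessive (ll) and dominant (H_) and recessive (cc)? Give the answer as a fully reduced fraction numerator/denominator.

P(ll H_ cc) = 1/32

LlHhCc gametes: LHC×1, LHc×1, LhC×1, Lhc×1, lHC×1, lHc×1, lhC×1, lhc×1
LlhhCc gametes: LhC×2, Lhc×2, lhC×2, lhc×2
LlHhCc×LlhhCc grid (8·8=64): LLHhCC=2 LLHhCc=4 LLHhcc=2 LLhhCC=2 LLhhCc=4 LLhhcc=2 LlHhCC=4 LlHhCc=8 LlHhcc=4 LlhhCC=4 LlhhCc=8 Llhhcc=4 llHhCC=2 llHhCc=4 llHhcc=2 llhhCC=2 llhhCc=4 llhhcc=2
ll H_ cc hits 2/64; gcd=2; 2÷2/64÷2 = 1/32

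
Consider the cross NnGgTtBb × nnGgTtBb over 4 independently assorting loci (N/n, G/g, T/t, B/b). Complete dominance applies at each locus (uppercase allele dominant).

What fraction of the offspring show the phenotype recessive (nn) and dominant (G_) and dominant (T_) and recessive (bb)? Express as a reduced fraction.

P(nn G_ T_ bb) = 9/128

NnGgTtBb gametes: NGTB×1, NGTb×1, NGtB×1, NGtb×1, NgTB×1, NgTb×1, NgtB×1, Ngtb×1, nGTB×1, nGTb×1, nGtB×1, nGtb×1, ngTB×1, ngTb×1, ngtB×1, ngtb×1
nnGgTtBb gametes: nGTB×2, nGTb×2, nGtB×2, nGtb×2, ngTB×2, ngTb×2, ngtB×2, ngtb×2
NnGgTtBb×nnGgTtBb grid (16·16=256): NnGGTTBB=2 NnGGTTBb=4 NnGGTTbb=2 NnGGTtBB=4 NnGGTtBb=8 NnGGTtbb=4 NnGGttBB=2 NnGGttBb=4 NnGGttbb=2 NnGgTTBB=4 NnGgTTBb=8 NnGgTTbb=4 NnGgTtBB=8 NnGgTtBb=16 NnGgTtbb=8 NnGgttBB=4 NnGgttBb=8 NnGgttbb=4 NnggTTBB=2 NnggTTBb=4 NnggTTbb=2 NnggTtBB=4 NnggTtBb=8 NnggTtbb=4 NnggttBB=2 NnggttBb=4 Nnggttbb=2 nnGGTTBB=2 nnGGTTBb=4 nnGGTTbb=2 nnGGTtBB=4 nnGGTtBb=8 nnGGTtbb=4 nnGGttBB=2 nnGGttBb=4 nnGGttbb=2 nnGgTTBB=4 nnGgTTBb=8 nnGgTTbb=4 nnGgTtBB=8 nnGgTtBb=16 nnGgTtbb=8 nnGgttBB=4 nnGgttBb=8 nnGgttbb=4 nnggTTBB=2 nnggTTBb=4 nnggTTbb=2 nnggTtBB=4 nnggTtBb=8 nnggTtbb=4 nnggttBB=2 nnggttBb=4 nnggttbb=2
nn G_ T_ bb hits 18/256; gcd=2; 18÷2/256÷2 = 9/128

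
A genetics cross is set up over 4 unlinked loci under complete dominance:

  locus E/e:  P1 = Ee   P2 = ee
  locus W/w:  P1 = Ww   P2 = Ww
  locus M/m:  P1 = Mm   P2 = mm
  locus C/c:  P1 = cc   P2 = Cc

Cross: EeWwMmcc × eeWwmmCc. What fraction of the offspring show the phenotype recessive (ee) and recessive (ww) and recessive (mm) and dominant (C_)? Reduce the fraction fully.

P(ee ww mm C_) = 1/32

EeWwMmcc gametes: EWMc×2, EWmc×2, EwMc×2, Ewmc×2, eWMc×2, eWmc×2, ewMc×2, ewmc×2
eeWwmmCc gametes: eWmC×4, eWmc×4, ewmC×4, ewmc×4
EeWwMmcc×eeWwmmCc grid (16·16=256): EeWWMmCc=8 EeWWMmcc=8 EeWWmmCc=8 EeWWmmcc=8 EeWwMmCc=16 EeWwMmcc=16 EeWwmmCc=16 EeWwmmcc=16 EewwMmCc=8 EewwMmcc=8 EewwmmCc=8 Eewwmmcc=8 eeWWMmCc=8 eeWWMmcc=8 eeWWmmCc=8 eeWWmmcc=8 eeWwMmCc=16 eeWwMmcc=16 eeWwmmCc=16 eeWwmmcc=16 eewwMmCc=8 eewwMmcc=8 eewwmmCc=8 eewwmmcc=8
ee ww mm C_ hits 8/256; gcd=8; 8÷8/256÷8 = 1/32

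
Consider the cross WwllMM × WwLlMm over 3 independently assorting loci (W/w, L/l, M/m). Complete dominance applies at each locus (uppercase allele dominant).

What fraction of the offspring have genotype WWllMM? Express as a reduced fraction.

P(WWllMM) = 1/16

WwllMM gametes: WlM×4, wlM×4
WwLlMm gametes: WLM×1, WLm×1, WlM×1, Wlm×1, wLM×1, wLm×1, wlM×1, wlm×1
WwllMM×WwLlMm grid (8·8=64): WWLlMM=4 WWLlMm=4 WWllMM=4 WWllMm=4 WwLlMM=8 WwLlMm=8 WwllMM=8 WwllMm=8 wwLlMM=4 wwLlMm=4 wwllMM=4 wwllMm=4
WWllMM hits 4/64; gcd=4; 4÷4/64÷4 = 1/16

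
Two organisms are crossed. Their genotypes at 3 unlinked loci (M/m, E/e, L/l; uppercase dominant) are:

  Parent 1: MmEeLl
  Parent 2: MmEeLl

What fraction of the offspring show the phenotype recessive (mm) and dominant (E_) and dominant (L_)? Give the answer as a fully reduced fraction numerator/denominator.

MmEeLl gametes: MEL×1, MEl×1, MeL×1, Mel×1, mEL×1, mEl×1, meL×1, mel×1
MmEeLl gametes: MEL×1, MEl×1, MeL×1, Mel×1, mEL×1, mEl×1, meL×1, mel×1
MmEeLl×MmEeLl grid (8·8=64): MMEELL=1 MMEELl=2 MMEEll=1 MMEeLL=2 MMEeLl=4 MMEell=2 MMeeLL=1 MMeeLl=2 MMeell=1 MmEELL=2 MmEELl=4 MmEEll=2 MmEeLL=4 MmEeLl=8 MmEell=4 MmeeLL=2 MmeeLl=4 Mmeell=2 mmEELL=1 mmEELl=2 mmEEll=1 mmEeLL=2 mmEeLl=4 mmEell=2 mmeeLL=1 mmeeLl=2 mmeell=1
mm E_ L_ hits 9/64; gcd=1; 9÷1/64÷1 = 9/64

P(mm E_ L_) = 9/64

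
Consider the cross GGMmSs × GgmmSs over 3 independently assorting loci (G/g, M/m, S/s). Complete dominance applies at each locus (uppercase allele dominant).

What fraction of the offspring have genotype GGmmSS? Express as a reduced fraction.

GGMmSs gametes: GMS×2, GMs×2, GmS×2, Gms×2
GgmmSs gametes: GmS×2, Gms×2, gmS×2, gms×2
GGMmSs×GgmmSs grid (8·8=64): GGMmSS=4 GGMmSs=8 GGMmss=4 GGmmSS=4 GGmmSs=8 GGmmss=4 GgMmSS=4 GgMmSs=8 GgMmss=4 GgmmSS=4 GgmmSs=8 Ggmmss=4
GGmmSS hits 4/64; gcd=4; 4÷4/64÷4 = 1/16

P(GGmmSS) = 1/16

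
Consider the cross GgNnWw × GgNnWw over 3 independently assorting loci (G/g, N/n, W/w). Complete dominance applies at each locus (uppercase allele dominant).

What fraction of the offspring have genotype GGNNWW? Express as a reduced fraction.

GgNnWw gametes: GNW×1, GNw×1, GnW×1, Gnw×1, gNW×1, gNw×1, gnW×1, gnw×1
GgNnWw gametes: GNW×1, GNw×1, GnW×1, Gnw×1, gNW×1, gNw×1, gnW×1, gnw×1
GgNnWw×GgNnWw grid (8·8=64): GGNNWW=1 GGNNWw=2 GGNNww=1 GGNnWW=2 GGNnWw=4 GGNnww=2 GGnnWW=1 GGnnWw=2 GGnnww=1 GgNNWW=2 GgNNWw=4 GgNNww=2 GgNnWW=4 GgNnWw=8 GgNnww=4 GgnnWW=2 GgnnWw=4 Ggnnww=2 ggNNWW=1 ggNNWw=2 ggNNww=1 ggNnWW=2 ggNnWw=4 ggNnww=2 ggnnWW=1 ggnnWw=2 ggnnww=1
GGNNWW hits 1/64; gcd=1; 1÷1/64÷1 = 1/64

P(GGNNWW) = 1/64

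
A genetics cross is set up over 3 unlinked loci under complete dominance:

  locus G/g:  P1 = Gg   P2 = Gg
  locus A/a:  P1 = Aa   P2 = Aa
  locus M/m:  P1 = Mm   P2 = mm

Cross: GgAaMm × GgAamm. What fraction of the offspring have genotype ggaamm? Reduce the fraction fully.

GgAaMm gametes: GAM×1, GAm×1, GaM×1, Gam×1, gAM×1, gAm×1, gaM×1, gam×1
GgAamm gametes: GAm×2, Gam×2, gAm×2, gam×2
GgAaMm×GgAamm grid (8·8=64): GGAAMm=2 GGAAmm=2 GGAaMm=4 GGAamm=4 GGaaMm=2 GGaamm=2 GgAAMm=4 GgAAmm=4 GgAaMm=8 GgAamm=8 GgaaMm=4 Ggaamm=4 ggAAMm=2 ggAAmm=2 ggAaMm=4 ggAamm=4 ggaaMm=2 ggaamm=2
ggaamm hits 2/64; gcd=2; 2÷2/64÷2 = 1/32

P(ggaamm) = 1/32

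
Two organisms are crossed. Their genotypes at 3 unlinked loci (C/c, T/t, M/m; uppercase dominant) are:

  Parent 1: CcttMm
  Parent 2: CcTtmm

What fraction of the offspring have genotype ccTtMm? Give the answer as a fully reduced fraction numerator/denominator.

P(ccTtMm) = 1/16

CcttMm gametes: CtM×2, Ctm×2, ctM×2, ctm×2
CcTtmm gametes: CTm×2, Ctm×2, cTm×2, ctm×2
CcttMm×CcTtmm grid (8·8=64): CCTtMm=4 CCTtmm=4 CCttMm=4 CCttmm=4 CcTtMm=8 CcTtmm=8 CcttMm=8 Ccttmm=8 ccTtMm=4 ccTtmm=4 ccttMm=4 ccttmm=4
ccTtMm hits 4/64; gcd=4; 4÷4/64÷4 = 1/16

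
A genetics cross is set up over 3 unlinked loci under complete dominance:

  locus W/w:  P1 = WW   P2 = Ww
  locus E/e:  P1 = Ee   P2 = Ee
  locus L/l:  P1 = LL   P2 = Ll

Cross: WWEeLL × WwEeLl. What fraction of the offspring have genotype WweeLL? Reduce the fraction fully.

P(WweeLL) = 1/16

WWEeLL gametes: WEL×4, WeL×4
WwEeLl gametes: WEL×1, WEl×1, WeL×1, Wel×1, wEL×1, wEl×1, weL×1, wel×1
WWEeLL×WwEeLl grid (8·8=64): WWEELL=4 WWEELl=4 WWEeLL=8 WWEeLl=8 WWeeLL=4 WWeeLl=4 WwEELL=4 WwEELl=4 WwEeLL=8 WwEeLl=8 WweeLL=4 WweeLl=4
WweeLL hits 4/64; gcd=4; 4÷4/64÷4 = 1/16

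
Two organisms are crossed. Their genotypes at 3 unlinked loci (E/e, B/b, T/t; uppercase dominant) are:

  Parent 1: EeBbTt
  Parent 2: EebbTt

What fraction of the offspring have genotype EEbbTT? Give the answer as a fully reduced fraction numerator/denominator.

EeBbTt gametes: EBT×1, EBt×1, EbT×1, Ebt×1, eBT×1, eBt×1, ebT×1, ebt×1
EebbTt gametes: EbT×2, Ebt×2, ebT×2, ebt×2
EeBbTt×EebbTt grid (8·8=64): EEBbTT=2 EEBbTt=4 EEBbtt=2 EEbbTT=2 EEbbTt=4 EEbbtt=2 EeBbTT=4 EeBbTt=8 EeBbtt=4 EebbTT=4 EebbTt=8 Eebbtt=4 eeBbTT=2 eeBbTt=4 eeBbtt=2 eebbTT=2 eebbTt=4 eebbtt=2
EEbbTT hits 2/64; gcd=2; 2÷2/64÷2 = 1/32

P(EEbbTT) = 1/32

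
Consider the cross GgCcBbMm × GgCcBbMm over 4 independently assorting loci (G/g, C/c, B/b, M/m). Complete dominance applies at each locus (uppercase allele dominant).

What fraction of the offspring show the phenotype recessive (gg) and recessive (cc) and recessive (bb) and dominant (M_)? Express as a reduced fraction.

GgCcBbMm gametes: GCBM×1, GCBm×1, GCbM×1, GCbm×1, GcBM×1, GcBm×1, GcbM×1, Gcbm×1, gCBM×1, gCBm×1, gCbM×1, gCbm×1, gcBM×1, gcBm×1, gcbM×1, gcbm×1
GgCcBbMm gametes: GCBM×1, GCBm×1, GCbM×1, GCbm×1, GcBM×1, GcBm×1, GcbM×1, Gcbm×1, gCBM×1, gCBm×1, gCbM×1, gCbm×1, gcBM×1, gcBm×1, gcbM×1, gcbm×1
GgCcBbMm×GgCcBbMm grid (16·16=256): GGCCBBMM=1 GGCCBBMm=2 GGCCBBmm=1 GGCCBbMM=2 GGCCBbMm=4 GGCCBbmm=2 GGCCbbMM=1 GGCCbbMm=2 GGCCbbmm=1 GGCcBBMM=2 GGCcBBMm=4 GGCcBBmm=2 GGCcBbMM=4 GGCcBbMm=8 GGCcBbmm=4 GGCcbbMM=2 GGCcbbMm=4 GGCcbbmm=2 GGccBBMM=1 GGccBBMm=2 GGccBBmm=1 GGccBbMM=2 GGccBbMm=4 GGccBbmm=2 GGccbbMM=1 GGccbbMm=2 GGccbbmm=1 GgCCBBMM=2 GgCCBBMm=4 GgCCBBmm=2 GgCCBbMM=4 GgCCBbMm=8 GgCCBbmm=4 GgCCbbMM=2 GgCCbbMm=4 GgCCbbmm=2 GgCcBBMM=4 GgCcBBMm=8 GgCcBBmm=4 GgCcBbMM=8 GgCcBbMm=16 GgCcBbmm=8 GgCcbbMM=4 GgCcbbMm=8 GgCcbbmm=4 GgccBBMM=2 GgccBBMm=4 GgccBBmm=2 GgccBbMM=4 GgccBbMm=8 GgccBbmm=4 GgccbbMM=2 GgccbbMm=4 Ggccbbmm=2 ggCCBBMM=1 ggCCBBMm=2 ggCCBBmm=1 ggCCBbMM=2 ggCCBbMm=4 ggCCBbmm=2 ggCCbbMM=1 ggCCbbMm=2 ggCCbbmm=1 ggCcBBMM=2 ggCcBBMm=4 ggCcBBmm=2 ggCcBbMM=4 ggCcBbMm=8 ggCcBbmm=4 ggCcbbMM=2 ggCcbbMm=4 ggCcbbmm=2 ggccBBMM=1 ggccBBMm=2 ggccBBmm=1 ggccBbMM=2 ggccBbMm=4 ggccBbmm=2 ggccbbMM=1 ggccbbMm=2 ggccbbmm=1
gg cc bb M_ hits 3/256; gcd=1; 3÷1/256÷1 = 3/256

P(gg cc bb M_) = 3/256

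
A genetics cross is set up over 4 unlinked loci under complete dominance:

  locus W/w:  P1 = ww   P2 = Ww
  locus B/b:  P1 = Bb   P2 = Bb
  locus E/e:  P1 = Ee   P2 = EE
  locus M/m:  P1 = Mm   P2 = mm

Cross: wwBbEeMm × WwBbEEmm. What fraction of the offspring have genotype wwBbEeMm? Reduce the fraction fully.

P(wwBbEeMm) = 1/16

wwBbEeMm gametes: wBEM×2, wBEm×2, wBeM×2, wBem×2, wbEM×2, wbEm×2, wbeM×2, wbem×2
WwBbEEmm gametes: WBEm×4, WbEm×4, wBEm×4, wbEm×4
wwBbEeMm×WwBbEEmm grid (16·16=256): WwBBEEMm=8 WwBBEEmm=8 WwBBEeMm=8 WwBBEemm=8 WwBbEEMm=16 WwBbEEmm=16 WwBbEeMm=16 WwBbEemm=16 WwbbEEMm=8 WwbbEEmm=8 WwbbEeMm=8 WwbbEemm=8 wwBBEEMm=8 wwBBEEmm=8 wwBBEeMm=8 wwBBEemm=8 wwBbEEMm=16 wwBbEEmm=16 wwBbEeMm=16 wwBbEemm=16 wwbbEEMm=8 wwbbEEmm=8 wwbbEeMm=8 wwbbEemm=8
wwBbEeMm hits 16/256; gcd=16; 16÷16/256÷16 = 1/16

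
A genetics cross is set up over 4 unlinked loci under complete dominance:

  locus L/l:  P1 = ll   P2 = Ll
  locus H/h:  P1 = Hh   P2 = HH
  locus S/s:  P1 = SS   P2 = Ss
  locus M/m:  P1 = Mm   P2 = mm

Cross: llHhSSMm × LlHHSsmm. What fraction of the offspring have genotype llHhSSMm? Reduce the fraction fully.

P(llHhSSMm) = 1/16

llHhSSMm gametes: lHSM×4, lHSm×4, lhSM×4, lhSm×4
LlHHSsmm gametes: LHSm×4, LHsm×4, lHSm×4, lHsm×4
llHhSSMm×LlHHSsmm grid (16·16=256): LlHHSSMm=16 LlHHSSmm=16 LlHHSsMm=16 LlHHSsmm=16 LlHhSSMm=16 LlHhSSmm=16 LlHhSsMm=16 LlHhSsmm=16 llHHSSMm=16 llHHSSmm=16 llHHSsMm=16 llHHSsmm=16 llHhSSMm=16 llHhSSmm=16 llHhSsMm=16 llHhSsmm=16
llHhSSMm hits 16/256; gcd=16; 16÷16/256÷16 = 1/16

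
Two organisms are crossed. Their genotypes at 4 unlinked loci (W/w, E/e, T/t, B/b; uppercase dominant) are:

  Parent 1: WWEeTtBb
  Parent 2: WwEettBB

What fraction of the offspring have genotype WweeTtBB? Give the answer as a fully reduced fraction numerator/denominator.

WWEeTtBb gametes: WETB×2, WETb×2, WEtB×2, WEtb×2, WeTB×2, WeTb×2, WetB×2, Wetb×2
WwEettBB gametes: WEtB×4, WetB×4, wEtB×4, wetB×4
WWEeTtBb×WwEettBB grid (16·16=256): WWEETtBB=8 WWEETtBb=8 WWEEttBB=8 WWEEttBb=8 WWEeTtBB=16 WWEeTtBb=16 WWEettBB=16 WWEettBb=16 WWeeTtBB=8 WWeeTtBb=8 WWeettBB=8 WWeettBb=8 WwEETtBB=8 WwEETtBb=8 WwEEttBB=8 WwEEttBb=8 WwEeTtBB=16 WwEeTtBb=16 WwEettBB=16 WwEettBb=16 WweeTtBB=8 WweeTtBb=8 WweettBB=8 WweettBb=8
WweeTtBB hits 8/256; gcd=8; 8÷8/256÷8 = 1/32

P(WweeTtBB) = 1/32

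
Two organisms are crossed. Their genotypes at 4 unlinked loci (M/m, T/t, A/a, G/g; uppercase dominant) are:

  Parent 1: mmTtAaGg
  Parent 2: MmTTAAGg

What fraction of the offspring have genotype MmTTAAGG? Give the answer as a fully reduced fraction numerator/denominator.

P(MmTTAAGG) = 1/32

mmTtAaGg gametes: mTAG×2, mTAg×2, mTaG×2, mTag×2, mtAG×2, mtAg×2, mtaG×2, mtag×2
MmTTAAGg gametes: MTAG×4, MTAg×4, mTAG×4, mTAg×4
mmTtAaGg×MmTTAAGg grid (16·16=256): MmTTAAGG=8 MmTTAAGg=16 MmTTAAgg=8 MmTTAaGG=8 MmTTAaGg=16 MmTTAagg=8 MmTtAAGG=8 MmTtAAGg=16 MmTtAAgg=8 MmTtAaGG=8 MmTtAaGg=16 MmTtAagg=8 mmTTAAGG=8 mmTTAAGg=16 mmTTAAgg=8 mmTTAaGG=8 mmTTAaGg=16 mmTTAagg=8 mmTtAAGG=8 mmTtAAGg=16 mmTtAAgg=8 mmTtAaGG=8 mmTtAaGg=16 mmTtAagg=8
MmTTAAGG hits 8/256; gcd=8; 8÷8/256÷8 = 1/32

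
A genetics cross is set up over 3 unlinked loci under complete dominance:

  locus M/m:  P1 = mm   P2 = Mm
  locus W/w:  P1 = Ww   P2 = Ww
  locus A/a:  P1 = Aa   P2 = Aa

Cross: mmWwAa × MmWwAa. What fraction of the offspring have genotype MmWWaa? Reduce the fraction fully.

mmWwAa gametes: mWA×2, mWa×2, mwA×2, mwa×2
MmWwAa gametes: MWA×1, MWa×1, MwA×1, Mwa×1, mWA×1, mWa×1, mwA×1, mwa×1
mmWwAa×MmWwAa grid (8·8=64): MmWWAA=2 MmWWAa=4 MmWWaa=2 MmWwAA=4 MmWwAa=8 MmWwaa=4 MmwwAA=2 MmwwAa=4 Mmwwaa=2 mmWWAA=2 mmWWAa=4 mmWWaa=2 mmWwAA=4 mmWwAa=8 mmWwaa=4 mmwwAA=2 mmwwAa=4 mmwwaa=2
MmWWaa hits 2/64; gcd=2; 2÷2/64÷2 = 1/32

P(MmWWaa) = 1/32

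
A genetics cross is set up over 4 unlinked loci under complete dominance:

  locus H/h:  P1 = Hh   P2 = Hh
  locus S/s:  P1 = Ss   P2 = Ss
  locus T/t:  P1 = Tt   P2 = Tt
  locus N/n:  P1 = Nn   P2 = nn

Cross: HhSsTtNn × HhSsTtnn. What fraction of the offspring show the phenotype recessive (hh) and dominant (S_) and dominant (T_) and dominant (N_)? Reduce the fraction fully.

P(hh S_ T_ N_) = 9/128

HhSsTtNn gametes: HSTN×1, HSTn×1, HStN×1, HStn×1, HsTN×1, HsTn×1, HstN×1, Hstn×1, hSTN×1, hSTn×1, hStN×1, hStn×1, hsTN×1, hsTn×1, hstN×1, hstn×1
HhSsTtnn gametes: HSTn×2, HStn×2, HsTn×2, Hstn×2, hSTn×2, hStn×2, hsTn×2, hstn×2
HhSsTtNn×HhSsTtnn grid (16·16=256): HHSSTTNn=2 HHSSTTnn=2 HHSSTtNn=4 HHSSTtnn=4 HHSSttNn=2 HHSSttnn=2 HHSsTTNn=4 HHSsTTnn=4 HHSsTtNn=8 HHSsTtnn=8 HHSsttNn=4 HHSsttnn=4 HHssTTNn=2 HHssTTnn=2 HHssTtNn=4 HHssTtnn=4 HHssttNn=2 HHssttnn=2 HhSSTTNn=4 HhSSTTnn=4 HhSSTtNn=8 HhSSTtnn=8 HhSSttNn=4 HhSSttnn=4 HhSsTTNn=8 HhSsTTnn=8 HhSsTtNn=16 HhSsTtnn=16 HhSsttNn=8 HhSsttnn=8 HhssTTNn=4 HhssTTnn=4 HhssTtNn=8 HhssTtnn=8 HhssttNn=4 Hhssttnn=4 hhSSTTNn=2 hhSSTTnn=2 hhSSTtNn=4 hhSSTtnn=4 hhSSttNn=2 hhSSttnn=2 hhSsTTNn=4 hhSsTTnn=4 hhSsTtNn=8 hhSsTtnn=8 hhSsttNn=4 hhSsttnn=4 hhssTTNn=2 hhssTTnn=2 hhssTtNn=4 hhssTtnn=4 hhssttNn=2 hhssttnn=2
hh S_ T_ N_ hits 18/256; gcd=2; 18÷2/256÷2 = 9/128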